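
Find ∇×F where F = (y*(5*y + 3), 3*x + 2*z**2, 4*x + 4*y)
(4 - 4*z, -4, -10*y)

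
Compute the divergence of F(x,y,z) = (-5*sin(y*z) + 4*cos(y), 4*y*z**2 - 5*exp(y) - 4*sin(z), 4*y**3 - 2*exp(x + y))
4*z**2 - 5*exp(y)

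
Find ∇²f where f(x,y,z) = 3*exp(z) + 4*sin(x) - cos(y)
3*exp(z) - 4*sin(x) + cos(y)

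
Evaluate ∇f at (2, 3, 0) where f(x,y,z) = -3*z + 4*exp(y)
(0, 4*exp(3), -3)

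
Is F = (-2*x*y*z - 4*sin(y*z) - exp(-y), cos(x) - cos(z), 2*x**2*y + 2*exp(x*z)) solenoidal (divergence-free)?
No, ∇·F = 2*x*exp(x*z) - 2*y*z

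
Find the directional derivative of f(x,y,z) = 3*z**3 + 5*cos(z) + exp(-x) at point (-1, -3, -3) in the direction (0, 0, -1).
-81 - 5*sin(3)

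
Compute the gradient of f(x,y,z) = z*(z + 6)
(0, 0, 2*z + 6)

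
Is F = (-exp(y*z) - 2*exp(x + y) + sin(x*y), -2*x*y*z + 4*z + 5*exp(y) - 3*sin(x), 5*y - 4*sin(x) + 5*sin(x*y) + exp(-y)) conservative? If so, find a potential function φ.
No, ∇×F = (2*x*y + 5*x*cos(x*y) + 1 - exp(-y), -y*exp(y*z) - 5*y*cos(x*y) + 4*cos(x), -x*cos(x*y) - 2*y*z + z*exp(y*z) + 2*exp(x + y) - 3*cos(x)) ≠ 0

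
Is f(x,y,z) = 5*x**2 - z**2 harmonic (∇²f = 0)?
No, ∇²f = 8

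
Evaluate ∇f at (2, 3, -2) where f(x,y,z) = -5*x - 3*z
(-5, 0, -3)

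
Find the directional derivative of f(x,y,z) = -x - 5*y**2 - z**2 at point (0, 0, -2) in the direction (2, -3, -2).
-10*sqrt(17)/17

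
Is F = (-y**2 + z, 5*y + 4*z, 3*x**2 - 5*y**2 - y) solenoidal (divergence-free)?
No, ∇·F = 5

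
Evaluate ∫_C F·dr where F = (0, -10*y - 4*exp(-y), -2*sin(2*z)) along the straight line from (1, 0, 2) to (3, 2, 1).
-24 + cos(2) + 4*exp(-2) - cos(4)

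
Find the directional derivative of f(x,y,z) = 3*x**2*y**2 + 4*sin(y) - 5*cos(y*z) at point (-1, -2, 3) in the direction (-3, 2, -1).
4*sqrt(14)*(cos(2) - 5*sin(6) + 6)/7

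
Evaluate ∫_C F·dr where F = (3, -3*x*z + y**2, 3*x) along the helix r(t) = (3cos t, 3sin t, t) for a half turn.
-27*pi**2/4 - 18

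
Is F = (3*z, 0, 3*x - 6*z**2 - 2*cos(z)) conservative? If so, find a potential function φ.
Yes, F is conservative. φ = 3*x*z - 2*z**3 - 2*sin(z)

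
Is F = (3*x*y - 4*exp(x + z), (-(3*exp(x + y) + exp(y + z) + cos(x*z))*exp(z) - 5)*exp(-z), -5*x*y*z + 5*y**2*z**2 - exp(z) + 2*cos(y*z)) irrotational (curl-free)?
No, ∇×F = (-5*x*z - x*sin(x*z) + 10*y*z**2 - 2*z*sin(y*z) + exp(y + z) - 5*exp(-z), 5*y*z - 4*exp(x + z), -3*x + z*sin(x*z) - 3*exp(x + y))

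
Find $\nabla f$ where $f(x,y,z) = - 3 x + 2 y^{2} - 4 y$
(-3, 4*y - 4, 0)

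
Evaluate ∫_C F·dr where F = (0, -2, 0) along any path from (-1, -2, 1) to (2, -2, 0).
0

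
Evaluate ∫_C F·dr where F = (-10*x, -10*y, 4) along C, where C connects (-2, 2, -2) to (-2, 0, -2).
20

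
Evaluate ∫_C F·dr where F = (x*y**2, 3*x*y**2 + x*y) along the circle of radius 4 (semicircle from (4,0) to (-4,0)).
128/3 + 96*pi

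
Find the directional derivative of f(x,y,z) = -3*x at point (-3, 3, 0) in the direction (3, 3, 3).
-sqrt(3)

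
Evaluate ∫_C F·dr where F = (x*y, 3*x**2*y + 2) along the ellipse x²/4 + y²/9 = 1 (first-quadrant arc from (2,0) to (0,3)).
29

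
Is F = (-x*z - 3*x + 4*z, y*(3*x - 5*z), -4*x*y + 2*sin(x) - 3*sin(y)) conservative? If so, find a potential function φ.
No, ∇×F = (-4*x + 5*y - 3*cos(y), -x + 4*y - 2*cos(x) + 4, 3*y) ≠ 0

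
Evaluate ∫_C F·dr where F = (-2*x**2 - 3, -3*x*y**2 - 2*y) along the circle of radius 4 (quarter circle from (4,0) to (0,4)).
116/3 - 48*pi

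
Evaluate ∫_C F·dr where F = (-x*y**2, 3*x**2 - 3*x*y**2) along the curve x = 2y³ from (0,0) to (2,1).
-11/14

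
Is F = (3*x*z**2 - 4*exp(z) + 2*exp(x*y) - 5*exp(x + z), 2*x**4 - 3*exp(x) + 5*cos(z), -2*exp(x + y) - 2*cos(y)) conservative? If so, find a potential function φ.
No, ∇×F = (-2*exp(x + y) + 2*sin(y) + 5*sin(z), 6*x*z - 4*exp(z) + 2*exp(x + y) - 5*exp(x + z), 8*x**3 - 2*x*exp(x*y) - 3*exp(x)) ≠ 0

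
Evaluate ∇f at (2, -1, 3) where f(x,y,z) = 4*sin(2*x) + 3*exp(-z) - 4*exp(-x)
(8*cos(4) + 4*exp(-2), 0, -3*exp(-3))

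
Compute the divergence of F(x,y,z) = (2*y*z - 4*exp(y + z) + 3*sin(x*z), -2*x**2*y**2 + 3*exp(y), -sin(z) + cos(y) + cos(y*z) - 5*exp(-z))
-4*x**2*y - y*sin(y*z) + 3*z*cos(x*z) + 3*exp(y) - cos(z) + 5*exp(-z)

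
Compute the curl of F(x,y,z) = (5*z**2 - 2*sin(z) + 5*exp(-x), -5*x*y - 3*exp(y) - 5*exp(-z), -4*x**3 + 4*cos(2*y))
(-8*sin(2*y) - 5*exp(-z), 12*x**2 + 10*z - 2*cos(z), -5*y)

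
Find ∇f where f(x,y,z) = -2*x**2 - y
(-4*x, -1, 0)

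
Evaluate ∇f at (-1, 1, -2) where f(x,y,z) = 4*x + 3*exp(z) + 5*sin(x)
(5*cos(1) + 4, 0, 3*exp(-2))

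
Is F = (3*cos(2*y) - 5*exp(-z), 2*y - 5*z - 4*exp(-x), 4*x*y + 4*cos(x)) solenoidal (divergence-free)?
No, ∇·F = 2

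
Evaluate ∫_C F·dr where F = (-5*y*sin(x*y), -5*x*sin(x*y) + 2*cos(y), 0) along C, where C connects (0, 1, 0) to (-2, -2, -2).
-5 + 5*cos(4) - 2*sin(2) - 2*sin(1)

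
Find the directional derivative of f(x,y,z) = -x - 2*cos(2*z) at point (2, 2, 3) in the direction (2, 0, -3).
-2*sqrt(13)*(6*sin(6) + 1)/13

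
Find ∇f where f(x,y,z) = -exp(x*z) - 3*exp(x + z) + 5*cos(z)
(-z*exp(x*z) - 3*exp(x + z), 0, -x*exp(x*z) - 3*exp(x + z) - 5*sin(z))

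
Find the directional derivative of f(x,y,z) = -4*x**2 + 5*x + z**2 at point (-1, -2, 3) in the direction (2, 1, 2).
38/3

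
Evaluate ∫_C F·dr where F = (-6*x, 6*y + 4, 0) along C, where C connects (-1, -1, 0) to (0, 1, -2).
11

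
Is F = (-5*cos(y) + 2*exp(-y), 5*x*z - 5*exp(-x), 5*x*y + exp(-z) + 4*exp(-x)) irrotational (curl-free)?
No, ∇×F = (0, -5*y + 4*exp(-x), 5*z - 5*sin(y) + 2*exp(-y) + 5*exp(-x))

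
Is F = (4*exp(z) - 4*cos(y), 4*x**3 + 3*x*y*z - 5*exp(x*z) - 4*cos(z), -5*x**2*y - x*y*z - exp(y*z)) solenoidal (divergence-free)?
No, ∇·F = -x*y + 3*x*z - y*exp(y*z)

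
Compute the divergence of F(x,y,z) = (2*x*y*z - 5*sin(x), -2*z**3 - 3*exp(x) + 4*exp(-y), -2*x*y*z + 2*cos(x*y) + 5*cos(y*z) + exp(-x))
-2*x*y + 2*y*z - 5*y*sin(y*z) - 5*cos(x) - 4*exp(-y)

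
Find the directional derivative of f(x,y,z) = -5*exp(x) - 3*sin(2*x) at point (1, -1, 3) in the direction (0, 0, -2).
0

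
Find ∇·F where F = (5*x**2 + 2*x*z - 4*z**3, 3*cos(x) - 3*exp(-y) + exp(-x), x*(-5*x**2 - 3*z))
7*x + 2*z + 3*exp(-y)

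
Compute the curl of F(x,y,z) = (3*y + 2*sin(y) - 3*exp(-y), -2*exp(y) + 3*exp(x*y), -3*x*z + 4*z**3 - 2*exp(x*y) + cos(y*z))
(-2*x*exp(x*y) - z*sin(y*z), 2*y*exp(x*y) + 3*z, 3*y*exp(x*y) - 2*cos(y) - 3 - 3*exp(-y))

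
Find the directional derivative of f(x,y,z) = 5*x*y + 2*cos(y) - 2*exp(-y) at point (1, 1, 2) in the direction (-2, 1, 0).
sqrt(5)*(-5*E - 2*E*sin(1) + 2)*exp(-1)/5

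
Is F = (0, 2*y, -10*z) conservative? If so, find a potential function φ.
Yes, F is conservative. φ = y**2 - 5*z**2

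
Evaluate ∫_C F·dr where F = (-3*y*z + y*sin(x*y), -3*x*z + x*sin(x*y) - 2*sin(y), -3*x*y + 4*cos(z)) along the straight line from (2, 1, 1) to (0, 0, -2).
-4*sin(2) - 4*sin(1) - 2*cos(1) + cos(2) + 7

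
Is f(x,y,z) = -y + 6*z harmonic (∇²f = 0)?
Yes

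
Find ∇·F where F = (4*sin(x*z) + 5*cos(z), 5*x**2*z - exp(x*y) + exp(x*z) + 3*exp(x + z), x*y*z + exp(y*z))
x*y - x*exp(x*y) + y*exp(y*z) + 4*z*cos(x*z)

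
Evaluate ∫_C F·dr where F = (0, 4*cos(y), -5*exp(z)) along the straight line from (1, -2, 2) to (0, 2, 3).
-5*exp(3) + 8*sin(2) + 5*exp(2)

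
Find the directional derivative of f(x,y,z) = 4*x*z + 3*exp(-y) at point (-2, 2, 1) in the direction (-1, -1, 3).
sqrt(11)*(3 - 28*exp(2))*exp(-2)/11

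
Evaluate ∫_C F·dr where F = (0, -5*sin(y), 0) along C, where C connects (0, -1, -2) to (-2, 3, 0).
5*cos(3) - 5*cos(1)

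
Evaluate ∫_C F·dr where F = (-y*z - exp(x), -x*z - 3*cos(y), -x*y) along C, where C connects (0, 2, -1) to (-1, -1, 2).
-1 - exp(-1) + 3*sin(1) + 3*sin(2)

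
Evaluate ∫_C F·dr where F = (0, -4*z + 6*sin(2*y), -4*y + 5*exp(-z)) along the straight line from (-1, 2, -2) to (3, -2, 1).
-8 - 5*exp(-1) + 5*exp(2)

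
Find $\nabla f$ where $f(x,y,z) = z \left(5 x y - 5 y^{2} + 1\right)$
(5*y*z, 5*z*(x - 2*y), 5*x*y - 5*y**2 + 1)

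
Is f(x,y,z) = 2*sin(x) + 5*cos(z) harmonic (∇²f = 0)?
No, ∇²f = -2*sin(x) - 5*cos(z)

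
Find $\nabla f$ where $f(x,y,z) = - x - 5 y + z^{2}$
(-1, -5, 2*z)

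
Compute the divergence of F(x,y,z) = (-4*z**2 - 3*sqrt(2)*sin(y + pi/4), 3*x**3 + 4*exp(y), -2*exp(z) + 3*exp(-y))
4*exp(y) - 2*exp(z)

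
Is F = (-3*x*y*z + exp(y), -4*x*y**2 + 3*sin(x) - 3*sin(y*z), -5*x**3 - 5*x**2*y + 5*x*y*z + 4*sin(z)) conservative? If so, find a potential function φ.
No, ∇×F = (-5*x**2 + 5*x*z + 3*y*cos(y*z), 15*x**2 + 7*x*y - 5*y*z, 3*x*z - 4*y**2 - exp(y) + 3*cos(x)) ≠ 0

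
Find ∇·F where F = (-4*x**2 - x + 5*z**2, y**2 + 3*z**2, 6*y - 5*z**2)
-8*x + 2*y - 10*z - 1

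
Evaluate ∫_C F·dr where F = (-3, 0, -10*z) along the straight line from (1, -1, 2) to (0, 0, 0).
23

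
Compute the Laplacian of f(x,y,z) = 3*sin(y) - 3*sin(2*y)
3*(8*cos(y) - 1)*sin(y)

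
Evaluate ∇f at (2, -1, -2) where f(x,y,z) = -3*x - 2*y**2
(-3, 4, 0)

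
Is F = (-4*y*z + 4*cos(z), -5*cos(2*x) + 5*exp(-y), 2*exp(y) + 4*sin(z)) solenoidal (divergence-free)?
No, ∇·F = 4*cos(z) - 5*exp(-y)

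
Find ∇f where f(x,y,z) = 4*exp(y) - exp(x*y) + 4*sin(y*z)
(-y*exp(x*y), -x*exp(x*y) + 4*z*cos(y*z) + 4*exp(y), 4*y*cos(y*z))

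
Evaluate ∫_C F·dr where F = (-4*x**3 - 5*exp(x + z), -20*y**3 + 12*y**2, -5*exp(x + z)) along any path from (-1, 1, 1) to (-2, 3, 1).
-306 - 5*exp(-1)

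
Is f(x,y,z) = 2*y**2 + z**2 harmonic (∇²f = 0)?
No, ∇²f = 6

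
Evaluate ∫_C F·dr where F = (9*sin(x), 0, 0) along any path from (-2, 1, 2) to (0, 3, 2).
-9 + 9*cos(2)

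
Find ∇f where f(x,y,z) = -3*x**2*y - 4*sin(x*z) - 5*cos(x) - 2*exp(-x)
(-6*x*y - 4*z*cos(x*z) + 5*sin(x) + 2*exp(-x), -3*x**2, -4*x*cos(x*z))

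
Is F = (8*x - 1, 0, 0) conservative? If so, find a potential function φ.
Yes, F is conservative. φ = x*(4*x - 1)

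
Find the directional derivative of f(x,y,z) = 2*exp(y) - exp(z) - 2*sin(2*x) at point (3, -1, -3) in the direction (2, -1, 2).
-(2 + 2*exp(2) + 8*exp(3)*cos(6))*exp(-3)/3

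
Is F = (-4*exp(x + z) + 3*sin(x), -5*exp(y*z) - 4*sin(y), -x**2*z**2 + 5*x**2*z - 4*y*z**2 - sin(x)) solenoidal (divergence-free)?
No, ∇·F = -2*x**2*z + 5*x**2 - 8*y*z - 5*z*exp(y*z) - 4*exp(x + z) + 3*cos(x) - 4*cos(y)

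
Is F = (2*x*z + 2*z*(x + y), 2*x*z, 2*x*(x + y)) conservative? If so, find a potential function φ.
Yes, F is conservative. φ = 2*x*z*(x + y)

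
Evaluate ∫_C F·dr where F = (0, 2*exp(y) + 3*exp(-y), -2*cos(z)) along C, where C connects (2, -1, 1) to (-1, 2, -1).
-2*exp(-1) - 3*exp(-2) + 4*sin(1) + 3*E + 2*exp(2)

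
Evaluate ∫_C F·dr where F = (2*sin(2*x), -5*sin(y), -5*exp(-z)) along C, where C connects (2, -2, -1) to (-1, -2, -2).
-5*E + cos(4) - cos(2) + 5*exp(2)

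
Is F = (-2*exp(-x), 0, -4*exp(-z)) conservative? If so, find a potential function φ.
Yes, F is conservative. φ = 4*exp(-z) + 2*exp(-x)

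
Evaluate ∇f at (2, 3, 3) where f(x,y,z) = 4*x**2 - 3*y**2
(16, -18, 0)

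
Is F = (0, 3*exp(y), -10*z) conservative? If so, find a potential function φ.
Yes, F is conservative. φ = -5*z**2 + 3*exp(y)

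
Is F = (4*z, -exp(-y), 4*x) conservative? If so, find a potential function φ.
Yes, F is conservative. φ = 4*x*z + exp(-y)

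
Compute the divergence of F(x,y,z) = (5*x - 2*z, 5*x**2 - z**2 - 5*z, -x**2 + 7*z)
12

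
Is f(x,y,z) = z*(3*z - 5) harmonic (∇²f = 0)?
No, ∇²f = 6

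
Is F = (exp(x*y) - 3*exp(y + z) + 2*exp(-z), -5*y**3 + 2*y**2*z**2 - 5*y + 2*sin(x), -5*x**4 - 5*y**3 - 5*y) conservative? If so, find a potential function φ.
No, ∇×F = (-4*y**2*z - 15*y**2 - 5, 20*x**3 - 3*exp(y + z) - 2*exp(-z), -x*exp(x*y) + 3*exp(y + z) + 2*cos(x)) ≠ 0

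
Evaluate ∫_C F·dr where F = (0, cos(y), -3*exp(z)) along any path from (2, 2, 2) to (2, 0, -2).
-sin(2) + 6*sinh(2)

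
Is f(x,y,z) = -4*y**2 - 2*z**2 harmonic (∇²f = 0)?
No, ∇²f = -12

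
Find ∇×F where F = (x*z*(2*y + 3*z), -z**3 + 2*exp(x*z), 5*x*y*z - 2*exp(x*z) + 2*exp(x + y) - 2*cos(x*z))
(5*x*z - 2*x*exp(x*z) + 3*z**2 + 2*exp(x + y), 2*x*y + 6*x*z - 5*y*z + 2*z*exp(x*z) - 2*z*sin(x*z) - 2*exp(x + y), 2*z*(-x + exp(x*z)))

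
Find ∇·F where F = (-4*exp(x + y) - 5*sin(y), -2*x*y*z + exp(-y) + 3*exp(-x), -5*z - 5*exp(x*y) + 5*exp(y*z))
-2*x*z + 5*y*exp(y*z) - 4*exp(x + y) - 5 - exp(-y)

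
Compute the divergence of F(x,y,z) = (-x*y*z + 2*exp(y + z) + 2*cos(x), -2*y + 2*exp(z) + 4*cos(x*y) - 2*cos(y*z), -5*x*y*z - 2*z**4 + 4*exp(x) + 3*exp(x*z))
-5*x*y + 3*x*exp(x*z) - 4*x*sin(x*y) - y*z - 8*z**3 + 2*z*sin(y*z) - 2*sin(x) - 2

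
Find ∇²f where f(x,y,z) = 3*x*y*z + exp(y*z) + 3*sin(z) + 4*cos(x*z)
-4*x**2*cos(x*z) + y**2*exp(y*z) + z**2*exp(y*z) - 4*z**2*cos(x*z) - 3*sin(z)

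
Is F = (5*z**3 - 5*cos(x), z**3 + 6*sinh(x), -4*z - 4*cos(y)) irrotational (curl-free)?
No, ∇×F = (-3*z**2 + 4*sin(y), 15*z**2, 6*cosh(x))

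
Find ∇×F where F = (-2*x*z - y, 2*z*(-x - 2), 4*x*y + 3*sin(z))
(6*x + 4, -2*x - 4*y, 1 - 2*z)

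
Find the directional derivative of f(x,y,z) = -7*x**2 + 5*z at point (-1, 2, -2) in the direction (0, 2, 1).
sqrt(5)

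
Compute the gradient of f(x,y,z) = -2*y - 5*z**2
(0, -2, -10*z)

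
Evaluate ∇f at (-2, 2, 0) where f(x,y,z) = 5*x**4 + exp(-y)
(-160, -exp(-2), 0)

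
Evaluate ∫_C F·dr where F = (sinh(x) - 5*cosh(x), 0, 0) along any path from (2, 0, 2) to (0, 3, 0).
-cosh(2) + 1 + 5*sinh(2)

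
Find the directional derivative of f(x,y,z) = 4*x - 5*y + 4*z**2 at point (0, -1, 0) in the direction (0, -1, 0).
5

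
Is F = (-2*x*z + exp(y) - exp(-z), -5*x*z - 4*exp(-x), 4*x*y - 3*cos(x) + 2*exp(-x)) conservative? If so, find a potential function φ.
No, ∇×F = (9*x, -2*x - 4*y - 3*sin(x) + exp(-z) + 2*exp(-x), -5*z - exp(y) + 4*exp(-x)) ≠ 0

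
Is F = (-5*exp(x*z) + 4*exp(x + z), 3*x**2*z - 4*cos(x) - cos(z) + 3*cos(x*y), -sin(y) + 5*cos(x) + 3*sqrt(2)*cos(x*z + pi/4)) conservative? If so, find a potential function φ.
No, ∇×F = (-3*x**2 - sin(z) - cos(y), -5*x*exp(x*z) + 3*sqrt(2)*z*sin(x*z + pi/4) + 4*exp(x + z) + 5*sin(x), 6*x*z - 3*y*sin(x*y) + 4*sin(x)) ≠ 0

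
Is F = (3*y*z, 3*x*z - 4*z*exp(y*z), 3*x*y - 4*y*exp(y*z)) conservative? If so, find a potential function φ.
Yes, F is conservative. φ = 3*x*y*z - 4*exp(y*z)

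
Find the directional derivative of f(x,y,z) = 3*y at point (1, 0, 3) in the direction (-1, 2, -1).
sqrt(6)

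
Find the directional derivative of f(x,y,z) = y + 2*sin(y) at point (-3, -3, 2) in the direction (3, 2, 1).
sqrt(14)*(2*cos(3) + 1)/7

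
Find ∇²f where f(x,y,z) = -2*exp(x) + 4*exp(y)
-2*exp(x) + 4*exp(y)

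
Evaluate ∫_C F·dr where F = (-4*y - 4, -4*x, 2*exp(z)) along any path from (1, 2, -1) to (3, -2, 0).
26 - 2*exp(-1)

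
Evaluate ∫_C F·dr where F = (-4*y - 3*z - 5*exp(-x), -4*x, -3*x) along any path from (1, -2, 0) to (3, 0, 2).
-26 - 5*exp(-1) + 5*exp(-3)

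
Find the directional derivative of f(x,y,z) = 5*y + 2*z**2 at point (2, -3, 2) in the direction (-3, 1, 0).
sqrt(10)/2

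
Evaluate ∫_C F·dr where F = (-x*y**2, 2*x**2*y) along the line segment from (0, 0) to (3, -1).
9/4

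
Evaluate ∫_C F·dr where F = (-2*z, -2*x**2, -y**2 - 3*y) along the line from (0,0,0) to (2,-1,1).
11/6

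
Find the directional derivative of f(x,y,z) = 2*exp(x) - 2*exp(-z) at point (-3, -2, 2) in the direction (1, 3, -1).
2*sqrt(11)*(1 - E)*exp(-3)/11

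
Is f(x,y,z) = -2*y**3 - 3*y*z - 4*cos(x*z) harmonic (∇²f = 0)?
No, ∇²f = 4*x**2*cos(x*z) - 12*y + 4*z**2*cos(x*z)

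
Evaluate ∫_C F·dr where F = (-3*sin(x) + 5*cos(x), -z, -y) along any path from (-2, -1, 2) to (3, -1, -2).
-4 + 3*cos(3) + 5*sin(3) - 3*cos(2) + 5*sin(2)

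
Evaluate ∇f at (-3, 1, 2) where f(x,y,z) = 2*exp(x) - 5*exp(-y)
(2*exp(-3), 5*exp(-1), 0)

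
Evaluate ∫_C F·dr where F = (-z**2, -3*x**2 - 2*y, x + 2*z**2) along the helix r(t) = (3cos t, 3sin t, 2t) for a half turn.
-48 + 12*pi**2 + 16*pi**3/3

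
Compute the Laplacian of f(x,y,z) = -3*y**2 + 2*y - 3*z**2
-12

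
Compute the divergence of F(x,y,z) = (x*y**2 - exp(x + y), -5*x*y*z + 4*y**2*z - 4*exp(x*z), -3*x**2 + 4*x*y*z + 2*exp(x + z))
4*x*y - 5*x*z + y**2 + 8*y*z - exp(x + y) + 2*exp(x + z)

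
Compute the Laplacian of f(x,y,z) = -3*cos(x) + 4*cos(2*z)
3*cos(x) - 16*cos(2*z)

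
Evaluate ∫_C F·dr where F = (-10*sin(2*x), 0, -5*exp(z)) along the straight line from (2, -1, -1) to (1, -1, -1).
5*cos(2) - 5*cos(4)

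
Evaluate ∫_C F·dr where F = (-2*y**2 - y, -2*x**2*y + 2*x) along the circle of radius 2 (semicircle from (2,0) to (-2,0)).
6*pi + 64/3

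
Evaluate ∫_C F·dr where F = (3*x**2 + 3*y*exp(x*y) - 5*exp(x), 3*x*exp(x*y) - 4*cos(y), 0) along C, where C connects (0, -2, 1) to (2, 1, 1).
-2*exp(2) - 4*sin(2) - 4*sin(1) + 10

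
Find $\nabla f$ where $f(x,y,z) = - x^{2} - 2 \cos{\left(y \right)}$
(-2*x, 2*sin(y), 0)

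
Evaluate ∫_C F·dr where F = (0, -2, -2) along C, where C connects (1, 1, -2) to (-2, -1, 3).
-6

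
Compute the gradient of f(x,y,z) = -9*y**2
(0, -18*y, 0)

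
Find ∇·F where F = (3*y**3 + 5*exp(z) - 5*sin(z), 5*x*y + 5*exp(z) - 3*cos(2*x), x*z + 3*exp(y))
6*x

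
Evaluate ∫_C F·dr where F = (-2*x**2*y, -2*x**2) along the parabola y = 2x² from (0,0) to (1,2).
-14/5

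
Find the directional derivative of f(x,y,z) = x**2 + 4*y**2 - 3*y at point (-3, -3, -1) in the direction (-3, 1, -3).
-9*sqrt(19)/19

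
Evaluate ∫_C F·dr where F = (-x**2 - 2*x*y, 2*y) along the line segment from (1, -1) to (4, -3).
20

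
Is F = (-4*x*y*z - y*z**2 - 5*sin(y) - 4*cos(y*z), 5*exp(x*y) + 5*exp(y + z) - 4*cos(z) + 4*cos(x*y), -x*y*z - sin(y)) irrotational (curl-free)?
No, ∇×F = (-x*z - 5*exp(y + z) - 4*sin(z) - cos(y), y*(-4*x - z + 4*sin(y*z)), 4*x*z + 5*y*exp(x*y) - 4*y*sin(x*y) + z**2 - 4*z*sin(y*z) + 5*cos(y))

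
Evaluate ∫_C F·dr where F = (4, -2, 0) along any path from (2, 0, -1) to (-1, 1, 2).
-14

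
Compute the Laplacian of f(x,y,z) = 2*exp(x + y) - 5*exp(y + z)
4*exp(x + y) - 10*exp(y + z)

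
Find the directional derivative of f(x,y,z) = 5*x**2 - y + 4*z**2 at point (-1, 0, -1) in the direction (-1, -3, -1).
21*sqrt(11)/11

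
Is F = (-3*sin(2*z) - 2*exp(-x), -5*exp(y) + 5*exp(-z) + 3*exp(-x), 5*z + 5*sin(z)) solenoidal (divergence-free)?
No, ∇·F = -5*exp(y) + 5*cos(z) + 5 + 2*exp(-x)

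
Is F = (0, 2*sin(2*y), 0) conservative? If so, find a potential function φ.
Yes, F is conservative. φ = -cos(2*y)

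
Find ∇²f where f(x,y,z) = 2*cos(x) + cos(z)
-2*cos(x) - cos(z)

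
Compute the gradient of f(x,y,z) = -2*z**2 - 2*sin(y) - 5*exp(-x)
(5*exp(-x), -2*cos(y), -4*z)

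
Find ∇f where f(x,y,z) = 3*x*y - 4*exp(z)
(3*y, 3*x, -4*exp(z))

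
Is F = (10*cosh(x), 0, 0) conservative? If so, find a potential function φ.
Yes, F is conservative. φ = 10*sinh(x)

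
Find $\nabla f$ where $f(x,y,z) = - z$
(0, 0, -1)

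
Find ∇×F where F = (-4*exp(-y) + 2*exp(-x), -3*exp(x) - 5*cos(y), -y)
(-1, 0, -3*exp(x) - 4*exp(-y))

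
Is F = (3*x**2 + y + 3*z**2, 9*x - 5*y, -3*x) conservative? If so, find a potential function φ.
No, ∇×F = (0, 6*z + 3, 8) ≠ 0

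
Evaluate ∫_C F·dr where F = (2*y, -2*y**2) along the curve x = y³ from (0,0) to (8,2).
56/3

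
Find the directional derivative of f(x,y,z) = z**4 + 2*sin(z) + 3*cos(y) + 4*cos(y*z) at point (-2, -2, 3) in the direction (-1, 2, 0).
6*sqrt(5)*(4*sin(6) + sin(2))/5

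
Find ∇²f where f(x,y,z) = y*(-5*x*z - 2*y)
-4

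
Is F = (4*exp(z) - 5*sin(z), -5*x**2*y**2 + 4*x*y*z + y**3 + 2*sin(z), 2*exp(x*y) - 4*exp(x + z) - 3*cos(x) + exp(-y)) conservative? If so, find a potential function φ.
No, ∇×F = (-4*x*y + 2*x*exp(x*y) - 2*cos(z) - exp(-y), -2*y*exp(x*y) + 4*exp(z) + 4*exp(x + z) - 3*sin(x) - 5*cos(z), 2*y*(-5*x*y + 2*z)) ≠ 0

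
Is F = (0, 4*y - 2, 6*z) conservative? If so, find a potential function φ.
Yes, F is conservative. φ = 2*y**2 - 2*y + 3*z**2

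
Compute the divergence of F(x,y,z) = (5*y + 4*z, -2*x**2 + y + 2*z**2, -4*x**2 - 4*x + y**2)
1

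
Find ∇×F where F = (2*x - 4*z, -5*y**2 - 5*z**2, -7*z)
(10*z, -4, 0)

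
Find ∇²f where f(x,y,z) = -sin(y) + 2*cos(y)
sin(y) - 2*cos(y)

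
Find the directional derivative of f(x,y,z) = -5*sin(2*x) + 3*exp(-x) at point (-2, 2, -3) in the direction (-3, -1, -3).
3*sqrt(19)*(10*cos(4) + 3*exp(2))/19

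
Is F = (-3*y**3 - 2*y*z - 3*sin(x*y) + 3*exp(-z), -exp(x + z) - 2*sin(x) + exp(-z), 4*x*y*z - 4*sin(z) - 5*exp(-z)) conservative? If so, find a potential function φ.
No, ∇×F = (4*x*z + exp(x + z) + exp(-z), -4*y*z - 2*y - 3*exp(-z), 3*x*cos(x*y) + 9*y**2 + 2*z - exp(x + z) - 2*cos(x)) ≠ 0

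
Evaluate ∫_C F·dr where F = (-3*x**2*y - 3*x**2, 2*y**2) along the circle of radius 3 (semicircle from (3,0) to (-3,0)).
54 + 243*pi/8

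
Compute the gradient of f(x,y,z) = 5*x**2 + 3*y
(10*x, 3, 0)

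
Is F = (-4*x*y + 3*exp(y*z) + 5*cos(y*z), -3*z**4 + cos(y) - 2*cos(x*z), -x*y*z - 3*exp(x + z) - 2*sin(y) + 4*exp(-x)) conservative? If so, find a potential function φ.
No, ∇×F = (-x*z - 2*x*sin(x*z) + 12*z**3 - 2*cos(y), y*z + 3*y*exp(y*z) - 5*y*sin(y*z) + 3*exp(x + z) + 4*exp(-x), 4*x - 3*z*exp(y*z) + 2*z*sin(x*z) + 5*z*sin(y*z)) ≠ 0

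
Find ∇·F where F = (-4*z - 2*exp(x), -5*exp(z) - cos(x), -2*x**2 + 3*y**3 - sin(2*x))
-2*exp(x)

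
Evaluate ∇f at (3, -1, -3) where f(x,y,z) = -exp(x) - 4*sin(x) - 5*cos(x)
(-exp(3) + 5*sin(3) - 4*cos(3), 0, 0)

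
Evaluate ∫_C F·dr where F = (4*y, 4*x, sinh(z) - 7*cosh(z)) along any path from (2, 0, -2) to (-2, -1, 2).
8 - 14*sinh(2)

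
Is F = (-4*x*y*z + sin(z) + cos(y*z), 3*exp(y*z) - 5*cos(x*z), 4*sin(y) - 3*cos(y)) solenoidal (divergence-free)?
No, ∇·F = z*(-4*y + 3*exp(y*z))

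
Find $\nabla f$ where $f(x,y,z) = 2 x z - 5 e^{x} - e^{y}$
(2*z - 5*exp(x), -exp(y), 2*x)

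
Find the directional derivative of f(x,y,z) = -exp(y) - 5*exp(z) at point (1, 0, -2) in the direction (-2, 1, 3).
sqrt(14)*(-15 - exp(2))*exp(-2)/14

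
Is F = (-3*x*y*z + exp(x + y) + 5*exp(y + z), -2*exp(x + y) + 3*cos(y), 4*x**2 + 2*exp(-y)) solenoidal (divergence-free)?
No, ∇·F = -3*y*z - exp(x + y) - 3*sin(y)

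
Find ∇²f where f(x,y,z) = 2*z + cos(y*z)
(-y**2 - z**2)*cos(y*z)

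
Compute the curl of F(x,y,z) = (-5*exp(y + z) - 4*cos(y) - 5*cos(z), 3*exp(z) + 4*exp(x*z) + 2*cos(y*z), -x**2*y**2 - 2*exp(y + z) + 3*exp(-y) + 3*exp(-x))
(-2*x**2*y - 4*x*exp(x*z) + 2*y*sin(y*z) - 3*exp(z) - 2*exp(y + z) - 3*exp(-y), 2*x*y**2 - 5*exp(y + z) + 5*sin(z) + 3*exp(-x), 4*z*exp(x*z) + 5*exp(y + z) - 4*sin(y))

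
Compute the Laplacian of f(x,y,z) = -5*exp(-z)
-5*exp(-z)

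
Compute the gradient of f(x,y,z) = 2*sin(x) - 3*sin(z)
(2*cos(x), 0, -3*cos(z))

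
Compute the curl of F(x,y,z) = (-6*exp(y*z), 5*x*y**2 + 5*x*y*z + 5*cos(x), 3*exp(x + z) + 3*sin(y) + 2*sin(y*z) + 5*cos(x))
(-5*x*y + 2*z*cos(y*z) + 3*cos(y), -6*y*exp(y*z) - 3*exp(x + z) + 5*sin(x), 5*y**2 + 5*y*z + 6*z*exp(y*z) - 5*sin(x))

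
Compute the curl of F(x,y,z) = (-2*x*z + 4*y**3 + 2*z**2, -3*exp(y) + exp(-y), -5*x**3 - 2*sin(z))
(0, 15*x**2 - 2*x + 4*z, -12*y**2)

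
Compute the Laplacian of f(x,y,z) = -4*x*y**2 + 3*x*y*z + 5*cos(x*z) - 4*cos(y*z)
-5*x**2*cos(x*z) - 8*x + 4*y**2*cos(y*z) - 5*z**2*cos(x*z) + 4*z**2*cos(y*z)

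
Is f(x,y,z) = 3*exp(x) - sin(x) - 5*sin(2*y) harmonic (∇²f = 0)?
No, ∇²f = 3*exp(x) + sin(x) + 20*sin(2*y)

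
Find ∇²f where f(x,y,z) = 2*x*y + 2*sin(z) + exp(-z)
-2*sin(z) + exp(-z)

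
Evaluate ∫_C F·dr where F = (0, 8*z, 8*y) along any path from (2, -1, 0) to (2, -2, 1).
-16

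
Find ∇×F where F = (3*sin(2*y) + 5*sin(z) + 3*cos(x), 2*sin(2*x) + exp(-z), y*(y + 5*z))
(2*y + 5*z + exp(-z), 5*cos(z), 4*cos(2*x) - 6*cos(2*y))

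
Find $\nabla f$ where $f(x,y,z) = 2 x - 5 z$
(2, 0, -5)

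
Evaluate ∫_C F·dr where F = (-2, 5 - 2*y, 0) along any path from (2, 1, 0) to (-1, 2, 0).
8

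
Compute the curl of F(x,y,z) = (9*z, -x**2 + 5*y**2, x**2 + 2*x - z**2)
(0, 7 - 2*x, -2*x)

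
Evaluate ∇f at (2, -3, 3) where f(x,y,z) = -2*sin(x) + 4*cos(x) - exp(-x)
(-4*sin(2) + exp(-2) - 2*cos(2), 0, 0)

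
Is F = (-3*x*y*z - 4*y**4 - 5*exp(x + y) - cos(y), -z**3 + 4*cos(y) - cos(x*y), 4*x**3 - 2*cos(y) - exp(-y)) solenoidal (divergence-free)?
No, ∇·F = x*sin(x*y) - 3*y*z - 5*exp(x + y) - 4*sin(y)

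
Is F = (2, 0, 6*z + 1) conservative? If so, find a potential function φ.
Yes, F is conservative. φ = 2*x + 3*z**2 + z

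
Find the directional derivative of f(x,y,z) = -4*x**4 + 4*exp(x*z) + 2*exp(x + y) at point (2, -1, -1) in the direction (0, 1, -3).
sqrt(10)*(-12 + exp(3))*exp(-2)/5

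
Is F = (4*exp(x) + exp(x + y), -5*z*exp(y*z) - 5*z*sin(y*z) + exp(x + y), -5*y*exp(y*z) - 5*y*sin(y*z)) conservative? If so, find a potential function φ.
Yes, F is conservative. φ = 4*exp(x) - 5*exp(y*z) + exp(x + y) + 5*cos(y*z)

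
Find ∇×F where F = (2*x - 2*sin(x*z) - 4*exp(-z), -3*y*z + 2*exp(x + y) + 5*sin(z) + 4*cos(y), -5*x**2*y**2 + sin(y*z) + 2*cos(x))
(-10*x**2*y + 3*y + z*cos(y*z) - 5*cos(z), 10*x*y**2 - 2*x*cos(x*z) + 2*sin(x) + 4*exp(-z), 2*exp(x + y))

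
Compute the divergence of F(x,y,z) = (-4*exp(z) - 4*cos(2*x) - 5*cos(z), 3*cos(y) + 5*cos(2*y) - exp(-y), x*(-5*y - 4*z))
-4*x + 8*sin(2*x) - 3*sin(y) - 10*sin(2*y) + exp(-y)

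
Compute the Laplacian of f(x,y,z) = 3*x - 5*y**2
-10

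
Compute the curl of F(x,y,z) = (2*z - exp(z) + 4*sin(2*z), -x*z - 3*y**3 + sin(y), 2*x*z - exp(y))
(x - exp(y), -2*z - exp(z) + 8*cos(2*z) + 2, -z)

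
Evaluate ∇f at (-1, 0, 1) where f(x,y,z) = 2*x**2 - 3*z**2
(-4, 0, -6)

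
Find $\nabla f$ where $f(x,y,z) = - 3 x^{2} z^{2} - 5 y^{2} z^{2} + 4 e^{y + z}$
(-6*x*z**2, -10*y*z**2 + 4*exp(y + z), -6*x**2*z - 10*y**2*z + 4*exp(y + z))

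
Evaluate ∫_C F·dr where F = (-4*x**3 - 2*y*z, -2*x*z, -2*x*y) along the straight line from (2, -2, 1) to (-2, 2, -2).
-24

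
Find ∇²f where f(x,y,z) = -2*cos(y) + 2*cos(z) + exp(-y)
2*cos(y) - 2*cos(z) + exp(-y)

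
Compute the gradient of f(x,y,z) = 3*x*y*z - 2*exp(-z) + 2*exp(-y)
(3*y*z, 3*x*z - 2*exp(-y), 3*x*y + 2*exp(-z))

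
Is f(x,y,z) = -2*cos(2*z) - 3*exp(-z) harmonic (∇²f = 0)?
No, ∇²f = 8*cos(2*z) - 3*exp(-z)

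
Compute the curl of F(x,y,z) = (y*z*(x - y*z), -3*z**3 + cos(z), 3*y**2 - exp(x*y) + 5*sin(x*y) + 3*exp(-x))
(-x*exp(x*y) + 5*x*cos(x*y) + 6*y + 9*z**2 + sin(z), (y*(x - 2*y*z + exp(x*y) - 5*cos(x*y))*exp(x) + 3)*exp(-x), z*(-x + 2*y*z))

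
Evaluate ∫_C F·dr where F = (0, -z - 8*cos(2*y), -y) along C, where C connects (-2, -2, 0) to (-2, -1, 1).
1 - 4*sin(4) + 4*sin(2)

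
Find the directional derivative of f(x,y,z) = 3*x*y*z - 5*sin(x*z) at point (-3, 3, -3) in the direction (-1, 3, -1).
15*sqrt(11)*(9 - 2*cos(9))/11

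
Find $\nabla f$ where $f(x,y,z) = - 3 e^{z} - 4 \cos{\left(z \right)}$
(0, 0, -3*exp(z) + 4*sin(z))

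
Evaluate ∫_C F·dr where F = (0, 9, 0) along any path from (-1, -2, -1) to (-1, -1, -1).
9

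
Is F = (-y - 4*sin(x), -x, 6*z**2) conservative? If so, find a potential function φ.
Yes, F is conservative. φ = -x*y + 2*z**3 + 4*cos(x)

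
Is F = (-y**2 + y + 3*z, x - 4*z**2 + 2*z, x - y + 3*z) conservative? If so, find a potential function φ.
No, ∇×F = (8*z - 3, 2, 2*y) ≠ 0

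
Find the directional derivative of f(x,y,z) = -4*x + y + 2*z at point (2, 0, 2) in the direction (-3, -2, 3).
8*sqrt(22)/11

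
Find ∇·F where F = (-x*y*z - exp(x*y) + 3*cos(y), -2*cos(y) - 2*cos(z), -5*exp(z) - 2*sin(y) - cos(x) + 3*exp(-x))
-y*z - y*exp(x*y) - 5*exp(z) + 2*sin(y)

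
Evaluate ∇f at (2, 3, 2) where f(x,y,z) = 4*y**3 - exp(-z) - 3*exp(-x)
(3*exp(-2), 108, exp(-2))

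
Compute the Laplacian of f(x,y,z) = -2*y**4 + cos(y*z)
-y**2*cos(y*z) - 24*y**2 - z**2*cos(y*z)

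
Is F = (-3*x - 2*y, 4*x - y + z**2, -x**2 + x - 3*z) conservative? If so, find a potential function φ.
No, ∇×F = (-2*z, 2*x - 1, 6) ≠ 0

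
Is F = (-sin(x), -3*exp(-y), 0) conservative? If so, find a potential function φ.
Yes, F is conservative. φ = cos(x) + 3*exp(-y)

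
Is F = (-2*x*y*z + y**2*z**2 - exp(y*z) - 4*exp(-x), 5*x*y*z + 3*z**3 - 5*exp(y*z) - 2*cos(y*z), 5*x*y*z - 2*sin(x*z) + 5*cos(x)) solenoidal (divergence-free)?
No, ∇·F = 5*x*y + 5*x*z - 2*x*cos(x*z) - 2*y*z - 5*z*exp(y*z) + 2*z*sin(y*z) + 4*exp(-x)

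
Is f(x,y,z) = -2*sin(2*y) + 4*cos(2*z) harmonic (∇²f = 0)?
No, ∇²f = 8*sin(2*y) - 16*cos(2*z)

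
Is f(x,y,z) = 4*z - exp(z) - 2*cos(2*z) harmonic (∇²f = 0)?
No, ∇²f = -exp(z) + 8*cos(2*z)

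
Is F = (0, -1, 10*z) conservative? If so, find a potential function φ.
Yes, F is conservative. φ = -y + 5*z**2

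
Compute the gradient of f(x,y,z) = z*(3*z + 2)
(0, 0, 6*z + 2)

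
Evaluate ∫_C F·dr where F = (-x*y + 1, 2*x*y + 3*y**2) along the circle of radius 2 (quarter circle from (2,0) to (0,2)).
14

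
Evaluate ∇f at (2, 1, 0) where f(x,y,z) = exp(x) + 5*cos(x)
(-5*sin(2) + exp(2), 0, 0)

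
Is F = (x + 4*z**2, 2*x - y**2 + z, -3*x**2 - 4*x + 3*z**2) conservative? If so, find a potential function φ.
No, ∇×F = (-1, 6*x + 8*z + 4, 2) ≠ 0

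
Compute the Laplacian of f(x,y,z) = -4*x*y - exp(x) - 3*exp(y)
-exp(x) - 3*exp(y)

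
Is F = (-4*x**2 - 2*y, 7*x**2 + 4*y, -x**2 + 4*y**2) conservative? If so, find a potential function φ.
No, ∇×F = (8*y, 2*x, 14*x + 2) ≠ 0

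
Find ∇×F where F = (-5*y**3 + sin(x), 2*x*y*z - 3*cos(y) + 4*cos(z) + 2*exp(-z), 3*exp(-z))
(-2*x*y + 4*sin(z) + 2*exp(-z), 0, y*(15*y + 2*z))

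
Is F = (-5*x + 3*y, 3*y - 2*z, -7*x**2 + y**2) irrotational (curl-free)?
No, ∇×F = (2*y + 2, 14*x, -3)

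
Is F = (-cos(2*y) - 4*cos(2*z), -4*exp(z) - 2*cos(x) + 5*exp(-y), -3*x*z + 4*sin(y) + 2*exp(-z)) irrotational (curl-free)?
No, ∇×F = (4*exp(z) + 4*cos(y), 3*z + 8*sin(2*z), 2*sin(x) - 2*sin(2*y))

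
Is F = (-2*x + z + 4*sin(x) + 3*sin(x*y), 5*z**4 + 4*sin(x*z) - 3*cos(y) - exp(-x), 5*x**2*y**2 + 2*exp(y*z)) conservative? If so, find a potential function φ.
No, ∇×F = (10*x**2*y - 4*x*cos(x*z) - 20*z**3 + 2*z*exp(y*z), -10*x*y**2 + 1, -3*x*cos(x*y) + 4*z*cos(x*z) + exp(-x)) ≠ 0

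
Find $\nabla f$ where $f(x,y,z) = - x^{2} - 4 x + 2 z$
(-2*x - 4, 0, 2)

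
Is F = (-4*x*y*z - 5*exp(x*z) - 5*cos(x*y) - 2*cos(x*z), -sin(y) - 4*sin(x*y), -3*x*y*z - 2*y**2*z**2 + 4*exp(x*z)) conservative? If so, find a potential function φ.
No, ∇×F = (z*(-3*x - 4*y*z), -4*x*y - 5*x*exp(x*z) + 2*x*sin(x*z) + 3*y*z - 4*z*exp(x*z), 4*x*z - 5*x*sin(x*y) - 4*y*cos(x*y)) ≠ 0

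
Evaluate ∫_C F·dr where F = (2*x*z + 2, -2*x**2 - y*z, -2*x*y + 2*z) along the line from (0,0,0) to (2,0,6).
56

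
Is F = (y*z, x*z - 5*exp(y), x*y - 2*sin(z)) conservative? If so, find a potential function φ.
Yes, F is conservative. φ = x*y*z - 5*exp(y) + 2*cos(z)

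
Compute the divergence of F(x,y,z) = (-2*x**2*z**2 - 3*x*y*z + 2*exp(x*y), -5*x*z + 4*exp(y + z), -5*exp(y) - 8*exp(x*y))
-4*x*z**2 - 3*y*z + 2*y*exp(x*y) + 4*exp(y + z)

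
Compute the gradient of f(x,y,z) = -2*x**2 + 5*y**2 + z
(-4*x, 10*y, 1)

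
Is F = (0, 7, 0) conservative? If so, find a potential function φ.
Yes, F is conservative. φ = 7*y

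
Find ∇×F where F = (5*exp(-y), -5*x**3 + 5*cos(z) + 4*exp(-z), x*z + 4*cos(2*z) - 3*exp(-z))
(5*sin(z) + 4*exp(-z), -z, -15*x**2 + 5*exp(-y))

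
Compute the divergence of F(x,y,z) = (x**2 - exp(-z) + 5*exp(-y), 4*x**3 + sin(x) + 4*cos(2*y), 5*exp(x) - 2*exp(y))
2*x - 8*sin(2*y)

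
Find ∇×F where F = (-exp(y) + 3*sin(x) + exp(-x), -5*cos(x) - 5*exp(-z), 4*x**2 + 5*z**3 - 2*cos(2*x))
(-5*exp(-z), -8*x - 4*sin(2*x), exp(y) + 5*sin(x))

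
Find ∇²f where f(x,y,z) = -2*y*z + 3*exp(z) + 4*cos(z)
3*exp(z) - 4*cos(z)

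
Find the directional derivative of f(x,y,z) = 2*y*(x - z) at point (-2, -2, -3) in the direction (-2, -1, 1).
5*sqrt(6)/3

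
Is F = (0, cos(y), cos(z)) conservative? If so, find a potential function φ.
Yes, F is conservative. φ = sin(y) + sin(z)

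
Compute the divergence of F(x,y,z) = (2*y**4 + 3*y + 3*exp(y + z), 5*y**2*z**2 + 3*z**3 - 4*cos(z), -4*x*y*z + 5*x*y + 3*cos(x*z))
-4*x*y - 3*x*sin(x*z) + 10*y*z**2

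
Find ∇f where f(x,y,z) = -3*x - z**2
(-3, 0, -2*z)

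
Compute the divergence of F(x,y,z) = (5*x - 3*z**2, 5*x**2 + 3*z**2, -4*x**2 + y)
5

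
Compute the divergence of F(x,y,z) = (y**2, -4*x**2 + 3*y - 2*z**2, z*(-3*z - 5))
-6*z - 2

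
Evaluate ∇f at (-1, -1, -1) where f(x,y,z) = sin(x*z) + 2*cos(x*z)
(-cos(1) + 2*sin(1), 0, -cos(1) + 2*sin(1))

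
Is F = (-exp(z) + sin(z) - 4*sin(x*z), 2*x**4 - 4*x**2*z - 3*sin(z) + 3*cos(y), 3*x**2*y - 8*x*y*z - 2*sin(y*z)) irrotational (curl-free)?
No, ∇×F = (7*x**2 - 8*x*z - 2*z*cos(y*z) + 3*cos(z), -6*x*y - 4*x*cos(x*z) + 8*y*z - exp(z) + cos(z), 8*x*(x**2 - z))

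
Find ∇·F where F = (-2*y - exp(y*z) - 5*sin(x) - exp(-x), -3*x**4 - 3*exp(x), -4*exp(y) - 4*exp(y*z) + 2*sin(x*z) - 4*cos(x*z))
4*x*sin(x*z) + 2*x*cos(x*z) - 4*y*exp(y*z) - 5*cos(x) + exp(-x)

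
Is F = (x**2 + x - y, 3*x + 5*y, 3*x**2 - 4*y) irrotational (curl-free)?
No, ∇×F = (-4, -6*x, 4)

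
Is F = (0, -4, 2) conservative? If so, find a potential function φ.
Yes, F is conservative. φ = -4*y + 2*z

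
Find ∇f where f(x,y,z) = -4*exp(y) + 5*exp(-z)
(0, -4*exp(y), -5*exp(-z))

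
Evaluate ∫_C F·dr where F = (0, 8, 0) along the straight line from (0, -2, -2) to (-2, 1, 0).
24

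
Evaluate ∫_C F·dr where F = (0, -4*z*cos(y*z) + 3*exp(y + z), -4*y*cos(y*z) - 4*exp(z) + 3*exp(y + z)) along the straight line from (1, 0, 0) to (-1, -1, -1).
-4*sin(1) - 4*exp(-1) + 3*exp(-2) + 1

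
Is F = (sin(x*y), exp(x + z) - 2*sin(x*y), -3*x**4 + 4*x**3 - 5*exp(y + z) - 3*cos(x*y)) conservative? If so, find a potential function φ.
No, ∇×F = (3*x*sin(x*y) - exp(x + z) - 5*exp(y + z), 12*x**3 - 12*x**2 - 3*y*sin(x*y), -x*cos(x*y) - 2*y*cos(x*y) + exp(x + z)) ≠ 0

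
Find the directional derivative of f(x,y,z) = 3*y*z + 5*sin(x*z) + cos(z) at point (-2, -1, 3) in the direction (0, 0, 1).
-10*cos(6) - 3 - sin(3)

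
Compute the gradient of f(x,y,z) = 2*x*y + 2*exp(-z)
(2*y, 2*x, -2*exp(-z))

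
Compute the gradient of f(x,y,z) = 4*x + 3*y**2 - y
(4, 6*y - 1, 0)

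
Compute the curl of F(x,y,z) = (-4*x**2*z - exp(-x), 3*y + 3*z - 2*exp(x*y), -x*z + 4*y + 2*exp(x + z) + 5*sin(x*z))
(1, -4*x**2 - 5*z*cos(x*z) + z - 2*exp(x + z), -2*y*exp(x*y))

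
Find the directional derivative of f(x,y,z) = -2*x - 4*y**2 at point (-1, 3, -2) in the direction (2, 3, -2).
-76*sqrt(17)/17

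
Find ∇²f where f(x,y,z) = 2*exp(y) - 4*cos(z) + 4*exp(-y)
2*exp(y) + 4*cos(z) + 4*exp(-y)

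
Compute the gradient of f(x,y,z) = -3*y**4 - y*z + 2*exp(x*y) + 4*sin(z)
(2*y*exp(x*y), 2*x*exp(x*y) - 12*y**3 - z, -y + 4*cos(z))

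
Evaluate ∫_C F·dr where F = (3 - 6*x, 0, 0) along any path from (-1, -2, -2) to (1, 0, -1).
6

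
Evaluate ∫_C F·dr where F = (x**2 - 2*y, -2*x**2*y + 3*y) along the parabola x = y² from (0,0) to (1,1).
1/6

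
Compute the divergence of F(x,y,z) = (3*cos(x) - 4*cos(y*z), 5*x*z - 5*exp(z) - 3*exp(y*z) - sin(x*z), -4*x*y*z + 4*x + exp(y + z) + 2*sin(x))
-4*x*y - 3*z*exp(y*z) + exp(y + z) - 3*sin(x)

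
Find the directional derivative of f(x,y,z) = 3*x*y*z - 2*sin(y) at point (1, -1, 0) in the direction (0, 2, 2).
sqrt(2)*(-3/2 - cos(1))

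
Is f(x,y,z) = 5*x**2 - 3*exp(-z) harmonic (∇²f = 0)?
No, ∇²f = 10 - 3*exp(-z)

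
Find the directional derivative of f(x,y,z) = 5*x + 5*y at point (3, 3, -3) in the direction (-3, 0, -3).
-5*sqrt(2)/2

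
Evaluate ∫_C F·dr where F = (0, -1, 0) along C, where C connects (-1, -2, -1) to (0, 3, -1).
-5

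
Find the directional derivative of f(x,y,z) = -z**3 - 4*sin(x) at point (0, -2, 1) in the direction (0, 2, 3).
-9*sqrt(13)/13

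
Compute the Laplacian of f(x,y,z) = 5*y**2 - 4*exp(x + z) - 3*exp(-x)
-8*exp(x + z) + 10 - 3*exp(-x)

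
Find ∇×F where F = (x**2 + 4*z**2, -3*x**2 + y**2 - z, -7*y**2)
(1 - 14*y, 8*z, -6*x)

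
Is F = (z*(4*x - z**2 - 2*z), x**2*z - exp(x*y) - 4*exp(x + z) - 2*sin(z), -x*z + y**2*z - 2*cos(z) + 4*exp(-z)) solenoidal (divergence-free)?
No, ∇·F = -x*exp(x*y) - x + y**2 + 4*z + 2*sin(z) - 4*exp(-z)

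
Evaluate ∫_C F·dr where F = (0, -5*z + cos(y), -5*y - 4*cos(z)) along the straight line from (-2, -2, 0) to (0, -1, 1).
-5*sin(1) + sin(2) + 5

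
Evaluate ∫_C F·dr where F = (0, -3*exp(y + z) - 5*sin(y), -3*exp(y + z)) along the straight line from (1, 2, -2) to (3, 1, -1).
-5*cos(2) + 5*cos(1)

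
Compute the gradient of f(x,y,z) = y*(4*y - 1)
(0, 8*y - 1, 0)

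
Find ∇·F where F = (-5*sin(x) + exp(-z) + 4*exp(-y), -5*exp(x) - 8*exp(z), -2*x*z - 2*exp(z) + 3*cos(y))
-2*x - 2*exp(z) - 5*cos(x)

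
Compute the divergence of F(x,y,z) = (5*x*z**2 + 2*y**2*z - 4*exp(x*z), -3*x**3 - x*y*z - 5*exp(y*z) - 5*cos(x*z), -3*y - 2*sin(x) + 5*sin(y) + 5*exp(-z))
(z*(-x + 5*z - 4*exp(x*z) - 5*exp(y*z))*exp(z) - 5)*exp(-z)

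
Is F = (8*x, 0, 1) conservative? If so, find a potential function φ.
Yes, F is conservative. φ = 4*x**2 + z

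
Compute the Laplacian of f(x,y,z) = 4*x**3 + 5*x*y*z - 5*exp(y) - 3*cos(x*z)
3*x**2*cos(x*z) + 24*x + 3*z**2*cos(x*z) - 5*exp(y)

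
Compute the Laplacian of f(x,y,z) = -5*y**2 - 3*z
-10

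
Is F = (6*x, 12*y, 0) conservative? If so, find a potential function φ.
Yes, F is conservative. φ = 3*x**2 + 6*y**2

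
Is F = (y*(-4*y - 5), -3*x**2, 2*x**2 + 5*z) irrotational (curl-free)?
No, ∇×F = (0, -4*x, -6*x + 8*y + 5)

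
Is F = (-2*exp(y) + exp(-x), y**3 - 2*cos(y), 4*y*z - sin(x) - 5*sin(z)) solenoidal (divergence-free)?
No, ∇·F = 3*y**2 + 4*y + 2*sin(y) - 5*cos(z) - exp(-x)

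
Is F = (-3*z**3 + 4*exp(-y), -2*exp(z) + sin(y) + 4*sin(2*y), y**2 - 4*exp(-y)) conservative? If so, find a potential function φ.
No, ∇×F = (2*y + 2*exp(z) + 4*exp(-y), -9*z**2, 4*exp(-y)) ≠ 0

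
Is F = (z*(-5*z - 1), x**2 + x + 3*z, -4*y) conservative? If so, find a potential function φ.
No, ∇×F = (-7, -10*z - 1, 2*x + 1) ≠ 0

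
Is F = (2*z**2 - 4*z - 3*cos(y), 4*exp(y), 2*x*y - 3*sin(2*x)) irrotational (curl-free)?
No, ∇×F = (2*x, -2*y + 4*z + 6*cos(2*x) - 4, -3*sin(y))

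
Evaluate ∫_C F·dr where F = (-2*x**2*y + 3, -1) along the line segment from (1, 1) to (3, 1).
-34/3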